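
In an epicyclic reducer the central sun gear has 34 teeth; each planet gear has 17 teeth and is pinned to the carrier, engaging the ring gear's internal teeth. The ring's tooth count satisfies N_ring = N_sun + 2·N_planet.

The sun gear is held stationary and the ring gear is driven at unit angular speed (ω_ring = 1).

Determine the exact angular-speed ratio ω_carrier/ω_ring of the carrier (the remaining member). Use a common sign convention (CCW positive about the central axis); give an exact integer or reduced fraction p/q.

2/3

N_ring = 34 + 2·17 = 68
34(ω_s−ω_c) = −68(ω_r−ω_c),  ω_s=0, ω_r=1
34(0−ω_c) = −68(1−ω_c)  ⇒  102ω_c = 68  ⇒  ω_c = 2/3
ω_c/ω_r = 2/3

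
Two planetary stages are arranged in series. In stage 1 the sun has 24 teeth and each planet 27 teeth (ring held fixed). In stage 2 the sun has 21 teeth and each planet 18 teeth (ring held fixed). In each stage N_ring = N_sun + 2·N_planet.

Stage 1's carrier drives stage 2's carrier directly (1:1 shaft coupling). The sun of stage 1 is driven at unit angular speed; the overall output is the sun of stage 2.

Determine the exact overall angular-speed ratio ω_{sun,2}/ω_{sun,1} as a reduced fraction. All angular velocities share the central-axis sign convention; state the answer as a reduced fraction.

Stage 1: N_ring = 24 + 2·27 = 78
Stage 1: 24(ω_s−ω_c) = −78(ω_r−ω_c),  ω_r=0, ω_s=1
Stage 1: 24(1−ω_c) = −78(0−ω_c)  ⇒  102ω_c = 24  ⇒  ω_c = 4/17
  ⇒ ω_c¹/ω_s¹ = 4/17
Stage 2: N_ring = 21 + 2·18 = 57
Stage 2: 21(ω_s−ω_c) = −57(ω_r−ω_c),  ω_r=0, ω_c=1
Stage 2: ω_s = 1 − (57/21)(0−1) = 26/7
  ⇒ ω_s²/ω_c² = 26/7
Coupling ω_c² = ω_c¹ ⇒ overall = 4/17 × 26/7 = 104/119

104/119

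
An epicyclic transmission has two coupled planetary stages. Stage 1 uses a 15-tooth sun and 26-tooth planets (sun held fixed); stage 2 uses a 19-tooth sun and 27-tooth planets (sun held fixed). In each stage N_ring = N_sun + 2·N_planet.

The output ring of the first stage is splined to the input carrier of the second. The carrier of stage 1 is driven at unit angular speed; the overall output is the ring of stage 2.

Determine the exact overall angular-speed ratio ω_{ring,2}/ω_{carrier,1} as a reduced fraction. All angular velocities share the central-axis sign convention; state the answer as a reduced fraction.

7544/4891

Stage 1: N_ring = 15 + 2·26 = 67
Stage 1: 15(ω_s−ω_c) = −67(ω_r−ω_c),  ω_s=0, ω_c=1
Stage 1: ω_r = 1 − (15/67)(0−1) = 82/67
  ⇒ ω_r¹/ω_c¹ = 82/67
Stage 2: N_ring = 19 + 2·27 = 73
Stage 2: 19(ω_s−ω_c) = −73(ω_r−ω_c),  ω_s=0, ω_c=1
Stage 2: ω_r = 1 − (19/73)(0−1) = 92/73
  ⇒ ω_r²/ω_c² = 92/73
Coupling ω_c² = ω_r¹ ⇒ overall = 82/67 × 92/73 = 7544/4891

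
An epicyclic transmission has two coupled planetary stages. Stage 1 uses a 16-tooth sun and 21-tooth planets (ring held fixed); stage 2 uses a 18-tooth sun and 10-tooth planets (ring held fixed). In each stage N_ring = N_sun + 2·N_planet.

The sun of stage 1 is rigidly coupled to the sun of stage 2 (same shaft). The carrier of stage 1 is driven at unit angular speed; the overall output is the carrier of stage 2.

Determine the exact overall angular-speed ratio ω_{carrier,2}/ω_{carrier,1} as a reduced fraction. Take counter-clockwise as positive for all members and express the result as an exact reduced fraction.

Stage 1: N_ring = 16 + 2·21 = 58
Stage 1: 16(ω_s−ω_c) = −58(ω_r−ω_c),  ω_r=0, ω_c=1
Stage 1: ω_s = 1 − (58/16)(0−1) = 37/8
  ⇒ ω_s¹/ω_c¹ = 37/8
Stage 2: N_ring = 18 + 2·10 = 38
Stage 2: 18(ω_s−ω_c) = −38(ω_r−ω_c),  ω_r=0, ω_s=1
Stage 2: 18(1−ω_c) = −38(0−ω_c)  ⇒  56ω_c = 18  ⇒  ω_c = 9/28
  ⇒ ω_c²/ω_s² = 9/28
Coupling ω_s² = ω_s¹ ⇒ overall = 37/8 × 9/28 = 333/224

333/224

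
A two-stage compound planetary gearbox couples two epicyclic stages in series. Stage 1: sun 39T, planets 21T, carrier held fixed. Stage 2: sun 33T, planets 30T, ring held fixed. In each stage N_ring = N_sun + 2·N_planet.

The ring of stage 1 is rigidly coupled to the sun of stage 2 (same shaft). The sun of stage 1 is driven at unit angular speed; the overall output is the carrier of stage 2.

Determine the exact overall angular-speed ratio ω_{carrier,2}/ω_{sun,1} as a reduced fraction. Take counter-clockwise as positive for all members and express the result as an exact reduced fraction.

-143/1134

Stage 1: N_ring = 39 + 2·21 = 81
Stage 1: 39(ω_s−ω_c) = −81(ω_r−ω_c),  ω_c=0, ω_s=1
Stage 1: ω_r = 0 − (39/81)(1−0) = -13/27
  ⇒ ω_r¹/ω_s¹ = -13/27
Stage 2: N_ring = 33 + 2·30 = 93
Stage 2: 33(ω_s−ω_c) = −93(ω_r−ω_c),  ω_r=0, ω_s=1
Stage 2: 33(1−ω_c) = −93(0−ω_c)  ⇒  126ω_c = 33  ⇒  ω_c = 11/42
  ⇒ ω_c²/ω_s² = 11/42
Coupling ω_s² = ω_r¹ ⇒ overall = -13/27 × 11/42 = -143/1134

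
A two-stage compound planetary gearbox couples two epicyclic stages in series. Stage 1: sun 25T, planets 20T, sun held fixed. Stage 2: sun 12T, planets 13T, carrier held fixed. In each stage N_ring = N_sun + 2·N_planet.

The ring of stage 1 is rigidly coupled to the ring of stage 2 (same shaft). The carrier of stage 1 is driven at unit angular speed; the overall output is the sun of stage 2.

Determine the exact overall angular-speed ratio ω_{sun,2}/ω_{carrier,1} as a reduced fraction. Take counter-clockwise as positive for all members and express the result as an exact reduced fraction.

-57/13

Stage 1: N_ring = 25 + 2·20 = 65
Stage 1: 25(ω_s−ω_c) = −65(ω_r−ω_c),  ω_s=0, ω_c=1
Stage 1: ω_r = 1 − (25/65)(0−1) = 18/13
  ⇒ ω_r¹/ω_c¹ = 18/13
Stage 2: N_ring = 12 + 2·13 = 38
Stage 2: 12(ω_s−ω_c) = −38(ω_r−ω_c),  ω_c=0, ω_r=1
Stage 2: ω_s = 0 − (38/12)(1−0) = -19/6
  ⇒ ω_s²/ω_r² = -19/6
Coupling ω_r² = ω_r¹ ⇒ overall = 18/13 × -19/6 = -57/13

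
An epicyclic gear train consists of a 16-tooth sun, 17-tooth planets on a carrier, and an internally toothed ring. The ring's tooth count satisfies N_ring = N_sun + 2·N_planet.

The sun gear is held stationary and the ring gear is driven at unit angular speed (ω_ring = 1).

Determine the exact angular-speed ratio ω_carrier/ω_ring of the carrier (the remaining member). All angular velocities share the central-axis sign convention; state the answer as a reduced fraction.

N_ring = 16 + 2·17 = 50
16(ω_s−ω_c) = −50(ω_r−ω_c),  ω_s=0, ω_r=1
16(0−ω_c) = −50(1−ω_c)  ⇒  66ω_c = 50  ⇒  ω_c = 25/33
ω_c/ω_r = 25/33

25/33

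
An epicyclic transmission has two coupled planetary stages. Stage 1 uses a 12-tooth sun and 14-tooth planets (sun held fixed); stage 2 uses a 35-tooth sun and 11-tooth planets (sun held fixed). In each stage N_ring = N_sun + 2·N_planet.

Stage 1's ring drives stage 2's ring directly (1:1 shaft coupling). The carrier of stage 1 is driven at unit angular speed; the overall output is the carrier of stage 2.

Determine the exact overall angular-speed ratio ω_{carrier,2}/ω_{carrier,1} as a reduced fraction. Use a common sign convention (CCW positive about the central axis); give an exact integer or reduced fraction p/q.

Stage 1: N_ring = 12 + 2·14 = 40
Stage 1: 12(ω_s−ω_c) = −40(ω_r−ω_c),  ω_s=0, ω_c=1
Stage 1: ω_r = 1 − (12/40)(0−1) = 13/10
  ⇒ ω_r¹/ω_c¹ = 13/10
Stage 2: N_ring = 35 + 2·11 = 57
Stage 2: 35(ω_s−ω_c) = −57(ω_r−ω_c),  ω_s=0, ω_r=1
Stage 2: 35(0−ω_c) = −57(1−ω_c)  ⇒  92ω_c = 57  ⇒  ω_c = 57/92
  ⇒ ω_c²/ω_r² = 57/92
Coupling ω_r² = ω_r¹ ⇒ overall = 13/10 × 57/92 = 741/920

741/920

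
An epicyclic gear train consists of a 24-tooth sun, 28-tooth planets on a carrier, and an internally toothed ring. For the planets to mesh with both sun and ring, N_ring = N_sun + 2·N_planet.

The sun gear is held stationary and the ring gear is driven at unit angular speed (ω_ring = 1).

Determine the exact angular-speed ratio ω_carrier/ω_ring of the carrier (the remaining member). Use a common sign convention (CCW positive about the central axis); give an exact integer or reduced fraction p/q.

N_ring = 24 + 2·28 = 80
24(ω_s−ω_c) = −80(ω_r−ω_c),  ω_s=0, ω_r=1
24(0−ω_c) = −80(1−ω_c)  ⇒  104ω_c = 80  ⇒  ω_c = 10/13
ω_c/ω_r = 10/13

10/13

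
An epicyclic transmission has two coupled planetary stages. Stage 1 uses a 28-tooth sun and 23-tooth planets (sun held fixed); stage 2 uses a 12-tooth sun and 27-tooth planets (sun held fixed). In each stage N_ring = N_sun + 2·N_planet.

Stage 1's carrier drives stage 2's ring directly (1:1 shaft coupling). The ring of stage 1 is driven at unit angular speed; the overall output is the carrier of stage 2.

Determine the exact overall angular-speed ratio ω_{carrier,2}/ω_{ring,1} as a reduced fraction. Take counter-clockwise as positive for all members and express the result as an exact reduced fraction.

Stage 1: N_ring = 28 + 2·23 = 74
Stage 1: 28(ω_s−ω_c) = −74(ω_r−ω_c),  ω_s=0, ω_r=1
Stage 1: 28(0−ω_c) = −74(1−ω_c)  ⇒  102ω_c = 74  ⇒  ω_c = 37/51
  ⇒ ω_c¹/ω_r¹ = 37/51
Stage 2: N_ring = 12 + 2·27 = 66
Stage 2: 12(ω_s−ω_c) = −66(ω_r−ω_c),  ω_s=0, ω_r=1
Stage 2: 12(0−ω_c) = −66(1−ω_c)  ⇒  78ω_c = 66  ⇒  ω_c = 11/13
  ⇒ ω_c²/ω_r² = 11/13
Coupling ω_r² = ω_c¹ ⇒ overall = 37/51 × 11/13 = 407/663

407/663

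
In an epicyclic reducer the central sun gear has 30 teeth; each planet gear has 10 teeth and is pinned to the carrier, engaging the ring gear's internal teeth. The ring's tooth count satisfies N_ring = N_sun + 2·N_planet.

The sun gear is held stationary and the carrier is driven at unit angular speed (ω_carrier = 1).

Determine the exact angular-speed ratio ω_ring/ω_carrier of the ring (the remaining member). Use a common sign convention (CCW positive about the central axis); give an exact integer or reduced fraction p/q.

8/5

N_ring = 30 + 2·10 = 50
30(ω_s−ω_c) = −50(ω_r−ω_c),  ω_s=0, ω_c=1
ω_r = 1 − (30/50)(0−1) = 8/5
ω_r/ω_c = 8/5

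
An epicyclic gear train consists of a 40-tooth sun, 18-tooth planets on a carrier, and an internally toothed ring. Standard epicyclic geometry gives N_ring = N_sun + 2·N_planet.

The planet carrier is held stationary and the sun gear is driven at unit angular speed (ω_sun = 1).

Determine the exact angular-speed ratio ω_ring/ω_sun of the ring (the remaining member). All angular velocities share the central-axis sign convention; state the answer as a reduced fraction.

-10/19

N_ring = 40 + 2·18 = 76
40(ω_s−ω_c) = −76(ω_r−ω_c),  ω_c=0, ω_s=1
ω_r = 0 − (40/76)(1−0) = -10/19
ω_r/ω_s = -10/19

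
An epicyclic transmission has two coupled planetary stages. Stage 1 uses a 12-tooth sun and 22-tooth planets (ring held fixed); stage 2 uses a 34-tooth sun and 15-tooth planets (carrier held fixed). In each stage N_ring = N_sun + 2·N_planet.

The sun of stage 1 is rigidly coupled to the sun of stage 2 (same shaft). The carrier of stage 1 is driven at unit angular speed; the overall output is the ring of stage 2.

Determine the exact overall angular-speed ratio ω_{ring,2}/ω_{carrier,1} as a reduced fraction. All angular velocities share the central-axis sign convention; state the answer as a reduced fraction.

-289/96

Stage 1: N_ring = 12 + 2·22 = 56
Stage 1: 12(ω_s−ω_c) = −56(ω_r−ω_c),  ω_r=0, ω_c=1
Stage 1: ω_s = 1 − (56/12)(0−1) = 17/3
  ⇒ ω_s¹/ω_c¹ = 17/3
Stage 2: N_ring = 34 + 2·15 = 64
Stage 2: 34(ω_s−ω_c) = −64(ω_r−ω_c),  ω_c=0, ω_s=1
Stage 2: ω_r = 0 − (34/64)(1−0) = -17/32
  ⇒ ω_r²/ω_s² = -17/32
Coupling ω_s² = ω_s¹ ⇒ overall = 17/3 × -17/32 = -289/96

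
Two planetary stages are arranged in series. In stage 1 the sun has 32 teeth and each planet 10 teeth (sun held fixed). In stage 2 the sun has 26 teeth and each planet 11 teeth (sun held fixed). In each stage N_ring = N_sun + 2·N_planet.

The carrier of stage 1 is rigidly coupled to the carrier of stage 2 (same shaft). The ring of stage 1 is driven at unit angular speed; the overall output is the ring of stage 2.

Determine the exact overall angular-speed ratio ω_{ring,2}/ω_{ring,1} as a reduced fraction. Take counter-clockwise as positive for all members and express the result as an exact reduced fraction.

481/504

Stage 1: N_ring = 32 + 2·10 = 52
Stage 1: 32(ω_s−ω_c) = −52(ω_r−ω_c),  ω_s=0, ω_r=1
Stage 1: 32(0−ω_c) = −52(1−ω_c)  ⇒  84ω_c = 52  ⇒  ω_c = 13/21
  ⇒ ω_c¹/ω_r¹ = 13/21
Stage 2: N_ring = 26 + 2·11 = 48
Stage 2: 26(ω_s−ω_c) = −48(ω_r−ω_c),  ω_s=0, ω_c=1
Stage 2: ω_r = 1 − (26/48)(0−1) = 37/24
  ⇒ ω_r²/ω_c² = 37/24
Coupling ω_c² = ω_c¹ ⇒ overall = 13/21 × 37/24 = 481/504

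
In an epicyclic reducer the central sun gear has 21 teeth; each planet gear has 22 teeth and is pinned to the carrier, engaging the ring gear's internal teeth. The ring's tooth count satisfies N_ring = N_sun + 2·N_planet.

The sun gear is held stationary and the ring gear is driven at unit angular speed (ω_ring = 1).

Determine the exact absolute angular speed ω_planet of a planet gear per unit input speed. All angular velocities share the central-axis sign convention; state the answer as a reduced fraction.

N_ring = 21 + 2·22 = 65
21(ω_s−ω_c) = −65(ω_r−ω_c),  ω_s=0, ω_r=1
21(0−ω_c) = −65(1−ω_c)  ⇒  86ω_c = 65  ⇒  ω_c = 65/86
sun–planet: 21·(0−65/86) = −22·(ω_p−ω_c)  ⇒  ω_p−ω_c = −(21/22)·(-65/86) = 1365/1892
ω_p = 65/86 + 1365/1892 = 65/44

65/44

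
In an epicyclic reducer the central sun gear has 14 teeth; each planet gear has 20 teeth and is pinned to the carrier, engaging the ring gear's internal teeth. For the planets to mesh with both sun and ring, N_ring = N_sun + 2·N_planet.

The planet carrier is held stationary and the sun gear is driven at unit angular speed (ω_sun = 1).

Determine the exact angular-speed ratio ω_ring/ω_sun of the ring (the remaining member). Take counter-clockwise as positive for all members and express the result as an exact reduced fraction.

N_ring = 14 + 2·20 = 54
14(ω_s−ω_c) = −54(ω_r−ω_c),  ω_c=0, ω_s=1
ω_r = 0 − (14/54)(1−0) = -7/27
ω_r/ω_s = -7/27

-7/27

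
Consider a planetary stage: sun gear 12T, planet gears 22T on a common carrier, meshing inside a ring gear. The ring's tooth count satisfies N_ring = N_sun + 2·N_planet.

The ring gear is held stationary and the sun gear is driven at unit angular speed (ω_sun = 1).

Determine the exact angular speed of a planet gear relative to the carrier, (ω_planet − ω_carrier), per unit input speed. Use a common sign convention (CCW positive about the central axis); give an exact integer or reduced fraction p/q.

N_ring = 12 + 2·22 = 56
12(ω_s−ω_c) = −56(ω_r−ω_c),  ω_r=0, ω_s=1
12(1−ω_c) = −56(0−ω_c)  ⇒  68ω_c = 12  ⇒  ω_c = 3/17
sun–planet: 12·(1−3/17) = −22·(ω_p−ω_c)  ⇒  ω_p−ω_c = −(12/22)·(14/17) = -84/187

-84/187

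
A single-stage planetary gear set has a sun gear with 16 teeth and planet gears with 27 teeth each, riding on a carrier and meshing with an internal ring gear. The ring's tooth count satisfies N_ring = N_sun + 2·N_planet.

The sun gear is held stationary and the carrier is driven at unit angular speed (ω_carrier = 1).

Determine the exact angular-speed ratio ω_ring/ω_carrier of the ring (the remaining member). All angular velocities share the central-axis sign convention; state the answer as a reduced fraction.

43/35

N_ring = 16 + 2·27 = 70
16(ω_s−ω_c) = −70(ω_r−ω_c),  ω_s=0, ω_c=1
ω_r = 1 − (16/70)(0−1) = 43/35
ω_r/ω_c = 43/35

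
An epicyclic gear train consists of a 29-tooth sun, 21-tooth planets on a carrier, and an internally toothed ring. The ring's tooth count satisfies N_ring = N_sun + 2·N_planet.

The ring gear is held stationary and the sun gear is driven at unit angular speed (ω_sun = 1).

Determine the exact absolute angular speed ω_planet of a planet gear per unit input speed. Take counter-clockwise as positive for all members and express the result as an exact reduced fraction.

N_ring = 29 + 2·21 = 71
29(ω_s−ω_c) = −71(ω_r−ω_c),  ω_r=0, ω_s=1
29(1−ω_c) = −71(0−ω_c)  ⇒  100ω_c = 29  ⇒  ω_c = 29/100
sun–planet: 29·(1−29/100) = −21·(ω_p−ω_c)  ⇒  ω_p−ω_c = −(29/21)·(71/100) = -2059/2100
ω_p = 29/100 − 2059/2100 = -29/42

-29/42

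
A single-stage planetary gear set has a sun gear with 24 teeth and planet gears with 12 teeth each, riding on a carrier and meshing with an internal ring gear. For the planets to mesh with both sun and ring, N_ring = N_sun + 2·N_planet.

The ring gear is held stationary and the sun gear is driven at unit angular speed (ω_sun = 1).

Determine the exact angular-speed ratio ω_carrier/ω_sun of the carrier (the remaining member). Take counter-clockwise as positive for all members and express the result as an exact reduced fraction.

N_ring = 24 + 2·12 = 48
24(ω_s−ω_c) = −48(ω_r−ω_c),  ω_r=0, ω_s=1
24(1−ω_c) = −48(0−ω_c)  ⇒  72ω_c = 24  ⇒  ω_c = 1/3
ω_c/ω_s = 1/3

1/3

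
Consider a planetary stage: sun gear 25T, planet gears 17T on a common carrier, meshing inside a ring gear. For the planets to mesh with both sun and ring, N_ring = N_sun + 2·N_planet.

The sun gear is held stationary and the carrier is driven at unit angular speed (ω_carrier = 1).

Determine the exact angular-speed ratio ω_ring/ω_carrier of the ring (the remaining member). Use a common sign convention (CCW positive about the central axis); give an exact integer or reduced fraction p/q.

N_ring = 25 + 2·17 = 59
25(ω_s−ω_c) = −59(ω_r−ω_c),  ω_s=0, ω_c=1
ω_r = 1 − (25/59)(0−1) = 84/59
ω_r/ω_c = 84/59

84/59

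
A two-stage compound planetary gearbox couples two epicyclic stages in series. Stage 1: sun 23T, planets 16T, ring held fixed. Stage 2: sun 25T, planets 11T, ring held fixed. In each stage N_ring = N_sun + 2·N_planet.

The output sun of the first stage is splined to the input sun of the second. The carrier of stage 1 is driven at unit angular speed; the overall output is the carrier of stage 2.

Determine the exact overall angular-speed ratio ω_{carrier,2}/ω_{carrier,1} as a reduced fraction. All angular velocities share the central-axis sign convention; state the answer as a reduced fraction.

Stage 1: N_ring = 23 + 2·16 = 55
Stage 1: 23(ω_s−ω_c) = −55(ω_r−ω_c),  ω_r=0, ω_c=1
Stage 1: ω_s = 1 − (55/23)(0−1) = 78/23
  ⇒ ω_s¹/ω_c¹ = 78/23
Stage 2: N_ring = 25 + 2·11 = 47
Stage 2: 25(ω_s−ω_c) = −47(ω_r−ω_c),  ω_r=0, ω_s=1
Stage 2: 25(1−ω_c) = −47(0−ω_c)  ⇒  72ω_c = 25  ⇒  ω_c = 25/72
  ⇒ ω_c²/ω_s² = 25/72
Coupling ω_s² = ω_s¹ ⇒ overall = 78/23 × 25/72 = 325/276

325/276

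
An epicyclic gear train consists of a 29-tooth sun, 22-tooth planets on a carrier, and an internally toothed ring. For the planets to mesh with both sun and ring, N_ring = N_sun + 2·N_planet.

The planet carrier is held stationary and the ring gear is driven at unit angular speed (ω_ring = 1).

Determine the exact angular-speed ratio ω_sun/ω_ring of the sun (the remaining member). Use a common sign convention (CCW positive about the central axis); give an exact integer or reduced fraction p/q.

-73/29

N_ring = 29 + 2·22 = 73
29(ω_s−ω_c) = −73(ω_r−ω_c),  ω_c=0, ω_r=1
ω_s = 0 − (73/29)(1−0) = -73/29
ω_s/ω_r = -73/29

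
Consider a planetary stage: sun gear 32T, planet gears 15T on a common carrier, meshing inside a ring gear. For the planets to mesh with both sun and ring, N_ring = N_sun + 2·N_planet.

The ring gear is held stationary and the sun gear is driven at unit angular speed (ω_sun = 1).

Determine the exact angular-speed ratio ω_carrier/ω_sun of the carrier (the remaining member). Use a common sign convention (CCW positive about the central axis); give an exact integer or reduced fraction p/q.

16/47

N_ring = 32 + 2·15 = 62
32(ω_s−ω_c) = −62(ω_r−ω_c),  ω_r=0, ω_s=1
32(1−ω_c) = −62(0−ω_c)  ⇒  94ω_c = 32  ⇒  ω_c = 16/47
ω_c/ω_s = 16/47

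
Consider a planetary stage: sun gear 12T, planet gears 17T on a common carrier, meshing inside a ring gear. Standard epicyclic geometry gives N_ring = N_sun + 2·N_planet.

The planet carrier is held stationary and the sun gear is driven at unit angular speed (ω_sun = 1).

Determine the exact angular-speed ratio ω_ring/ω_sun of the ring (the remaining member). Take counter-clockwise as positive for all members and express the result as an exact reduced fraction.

-6/23

N_ring = 12 + 2·17 = 46
12(ω_s−ω_c) = −46(ω_r−ω_c),  ω_c=0, ω_s=1
ω_r = 0 − (12/46)(1−0) = -6/23
ω_r/ω_s = -6/23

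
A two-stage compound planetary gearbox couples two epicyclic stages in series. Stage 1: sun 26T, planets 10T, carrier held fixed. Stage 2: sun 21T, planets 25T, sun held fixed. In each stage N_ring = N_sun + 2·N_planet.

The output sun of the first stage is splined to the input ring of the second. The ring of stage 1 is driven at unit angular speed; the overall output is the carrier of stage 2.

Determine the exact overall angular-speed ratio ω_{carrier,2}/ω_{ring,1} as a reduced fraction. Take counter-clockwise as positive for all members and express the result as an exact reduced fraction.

Stage 1: N_ring = 26 + 2·10 = 46
Stage 1: 26(ω_s−ω_c) = −46(ω_r−ω_c),  ω_c=0, ω_r=1
Stage 1: ω_s = 0 − (46/26)(1−0) = -23/13
  ⇒ ω_s¹/ω_r¹ = -23/13
Stage 2: N_ring = 21 + 2·25 = 71
Stage 2: 21(ω_s−ω_c) = −71(ω_r−ω_c),  ω_s=0, ω_r=1
Stage 2: 21(0−ω_c) = −71(1−ω_c)  ⇒  92ω_c = 71  ⇒  ω_c = 71/92
  ⇒ ω_c²/ω_r² = 71/92
Coupling ω_r² = ω_s¹ ⇒ overall = -23/13 × 71/92 = -71/52

-71/52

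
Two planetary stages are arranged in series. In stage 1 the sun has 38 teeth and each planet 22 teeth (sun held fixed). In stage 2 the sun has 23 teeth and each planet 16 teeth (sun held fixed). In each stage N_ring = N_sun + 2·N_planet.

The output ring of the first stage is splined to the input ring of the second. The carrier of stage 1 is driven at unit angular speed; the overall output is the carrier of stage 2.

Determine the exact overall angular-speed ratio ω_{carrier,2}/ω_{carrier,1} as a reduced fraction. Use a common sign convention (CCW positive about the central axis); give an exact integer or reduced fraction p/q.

550/533

Stage 1: N_ring = 38 + 2·22 = 82
Stage 1: 38(ω_s−ω_c) = −82(ω_r−ω_c),  ω_s=0, ω_c=1
Stage 1: ω_r = 1 − (38/82)(0−1) = 60/41
  ⇒ ω_r¹/ω_c¹ = 60/41
Stage 2: N_ring = 23 + 2·16 = 55
Stage 2: 23(ω_s−ω_c) = −55(ω_r−ω_c),  ω_s=0, ω_r=1
Stage 2: 23(0−ω_c) = −55(1−ω_c)  ⇒  78ω_c = 55  ⇒  ω_c = 55/78
  ⇒ ω_c²/ω_r² = 55/78
Coupling ω_r² = ω_r¹ ⇒ overall = 60/41 × 55/78 = 550/533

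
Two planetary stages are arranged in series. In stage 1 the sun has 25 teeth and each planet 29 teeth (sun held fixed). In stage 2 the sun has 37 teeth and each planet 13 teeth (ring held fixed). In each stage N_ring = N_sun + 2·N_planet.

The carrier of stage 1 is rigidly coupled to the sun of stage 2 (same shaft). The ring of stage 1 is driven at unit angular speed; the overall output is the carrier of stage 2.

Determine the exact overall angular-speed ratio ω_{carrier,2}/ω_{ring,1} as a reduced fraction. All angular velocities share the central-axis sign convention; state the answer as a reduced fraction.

3071/10800

Stage 1: N_ring = 25 + 2·29 = 83
Stage 1: 25(ω_s−ω_c) = −83(ω_r−ω_c),  ω_s=0, ω_r=1
Stage 1: 25(0−ω_c) = −83(1−ω_c)  ⇒  108ω_c = 83  ⇒  ω_c = 83/108
  ⇒ ω_c¹/ω_r¹ = 83/108
Stage 2: N_ring = 37 + 2·13 = 63
Stage 2: 37(ω_s−ω_c) = −63(ω_r−ω_c),  ω_r=0, ω_s=1
Stage 2: 37(1−ω_c) = −63(0−ω_c)  ⇒  100ω_c = 37  ⇒  ω_c = 37/100
  ⇒ ω_c²/ω_s² = 37/100
Coupling ω_s² = ω_c¹ ⇒ overall = 83/108 × 37/100 = 3071/10800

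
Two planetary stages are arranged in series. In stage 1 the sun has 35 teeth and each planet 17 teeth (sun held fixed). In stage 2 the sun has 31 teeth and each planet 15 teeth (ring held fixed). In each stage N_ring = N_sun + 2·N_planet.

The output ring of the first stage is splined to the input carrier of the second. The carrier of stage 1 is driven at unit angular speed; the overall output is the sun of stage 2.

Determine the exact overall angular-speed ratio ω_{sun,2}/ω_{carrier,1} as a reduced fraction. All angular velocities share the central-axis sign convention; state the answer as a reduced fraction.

416/93

Stage 1: N_ring = 35 + 2·17 = 69
Stage 1: 35(ω_s−ω_c) = −69(ω_r−ω_c),  ω_s=0, ω_c=1
Stage 1: ω_r = 1 − (35/69)(0−1) = 104/69
  ⇒ ω_r¹/ω_c¹ = 104/69
Stage 2: N_ring = 31 + 2·15 = 61
Stage 2: 31(ω_s−ω_c) = −61(ω_r−ω_c),  ω_r=0, ω_c=1
Stage 2: ω_s = 1 − (61/31)(0−1) = 92/31
  ⇒ ω_s²/ω_c² = 92/31
Coupling ω_c² = ω_r¹ ⇒ overall = 104/69 × 92/31 = 416/93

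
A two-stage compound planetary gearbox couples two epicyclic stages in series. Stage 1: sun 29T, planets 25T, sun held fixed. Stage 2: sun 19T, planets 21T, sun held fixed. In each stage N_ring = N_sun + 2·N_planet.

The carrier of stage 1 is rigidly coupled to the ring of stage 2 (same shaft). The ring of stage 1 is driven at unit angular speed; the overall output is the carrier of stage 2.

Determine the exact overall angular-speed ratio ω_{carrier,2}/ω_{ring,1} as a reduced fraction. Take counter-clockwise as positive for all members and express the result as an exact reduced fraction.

4819/8640

Stage 1: N_ring = 29 + 2·25 = 79
Stage 1: 29(ω_s−ω_c) = −79(ω_r−ω_c),  ω_s=0, ω_r=1
Stage 1: 29(0−ω_c) = −79(1−ω_c)  ⇒  108ω_c = 79  ⇒  ω_c = 79/108
  ⇒ ω_c¹/ω_r¹ = 79/108
Stage 2: N_ring = 19 + 2·21 = 61
Stage 2: 19(ω_s−ω_c) = −61(ω_r−ω_c),  ω_s=0, ω_r=1
Stage 2: 19(0−ω_c) = −61(1−ω_c)  ⇒  80ω_c = 61  ⇒  ω_c = 61/80
  ⇒ ω_c²/ω_r² = 61/80
Coupling ω_r² = ω_c¹ ⇒ overall = 79/108 × 61/80 = 4819/8640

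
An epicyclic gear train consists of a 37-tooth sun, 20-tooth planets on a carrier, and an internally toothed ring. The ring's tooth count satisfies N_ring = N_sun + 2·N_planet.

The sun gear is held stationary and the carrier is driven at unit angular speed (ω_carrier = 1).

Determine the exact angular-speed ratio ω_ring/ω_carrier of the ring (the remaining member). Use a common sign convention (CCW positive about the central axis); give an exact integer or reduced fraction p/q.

114/77

N_ring = 37 + 2·20 = 77
37(ω_s−ω_c) = −77(ω_r−ω_c),  ω_s=0, ω_c=1
ω_r = 1 − (37/77)(0−1) = 114/77
ω_r/ω_c = 114/77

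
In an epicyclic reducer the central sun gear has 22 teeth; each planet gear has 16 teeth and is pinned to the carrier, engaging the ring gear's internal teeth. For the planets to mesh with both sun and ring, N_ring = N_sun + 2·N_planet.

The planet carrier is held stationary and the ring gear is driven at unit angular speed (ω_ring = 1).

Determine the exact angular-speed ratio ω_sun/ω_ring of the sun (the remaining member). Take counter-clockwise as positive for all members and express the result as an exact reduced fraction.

N_ring = 22 + 2·16 = 54
22(ω_s−ω_c) = −54(ω_r−ω_c),  ω_c=0, ω_r=1
ω_s = 0 − (54/22)(1−0) = -27/11
ω_s/ω_r = -27/11

-27/11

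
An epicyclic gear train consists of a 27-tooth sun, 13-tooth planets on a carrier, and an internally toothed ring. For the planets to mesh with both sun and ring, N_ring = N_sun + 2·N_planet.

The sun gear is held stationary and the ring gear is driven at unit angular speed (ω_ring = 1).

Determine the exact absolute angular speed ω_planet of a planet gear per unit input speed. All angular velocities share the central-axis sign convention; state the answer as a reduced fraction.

53/26

N_ring = 27 + 2·13 = 53
27(ω_s−ω_c) = −53(ω_r−ω_c),  ω_s=0, ω_r=1
27(0−ω_c) = −53(1−ω_c)  ⇒  80ω_c = 53  ⇒  ω_c = 53/80
sun–planet: 27·(0−53/80) = −13·(ω_p−ω_c)  ⇒  ω_p−ω_c = −(27/13)·(-53/80) = 1431/1040
ω_p = 53/80 + 1431/1040 = 53/26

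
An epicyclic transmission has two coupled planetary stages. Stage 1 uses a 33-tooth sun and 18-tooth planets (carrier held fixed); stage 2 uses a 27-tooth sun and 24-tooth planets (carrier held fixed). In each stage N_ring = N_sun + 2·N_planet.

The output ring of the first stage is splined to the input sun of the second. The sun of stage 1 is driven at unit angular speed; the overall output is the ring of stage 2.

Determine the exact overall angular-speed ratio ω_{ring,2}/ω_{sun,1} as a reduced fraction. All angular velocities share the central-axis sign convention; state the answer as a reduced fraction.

99/575

Stage 1: N_ring = 33 + 2·18 = 69
Stage 1: 33(ω_s−ω_c) = −69(ω_r−ω_c),  ω_c=0, ω_s=1
Stage 1: ω_r = 0 − (33/69)(1−0) = -11/23
  ⇒ ω_r¹/ω_s¹ = -11/23
Stage 2: N_ring = 27 + 2·24 = 75
Stage 2: 27(ω_s−ω_c) = −75(ω_r−ω_c),  ω_c=0, ω_s=1
Stage 2: ω_r = 0 − (27/75)(1−0) = -9/25
  ⇒ ω_r²/ω_s² = -9/25
Coupling ω_s² = ω_r¹ ⇒ overall = -11/23 × -9/25 = 99/575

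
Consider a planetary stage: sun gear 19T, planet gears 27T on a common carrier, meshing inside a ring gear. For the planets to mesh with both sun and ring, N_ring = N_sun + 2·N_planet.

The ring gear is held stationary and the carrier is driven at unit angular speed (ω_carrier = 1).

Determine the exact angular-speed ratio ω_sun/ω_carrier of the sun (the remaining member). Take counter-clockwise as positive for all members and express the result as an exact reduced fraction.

92/19

N_ring = 19 + 2·27 = 73
19(ω_s−ω_c) = −73(ω_r−ω_c),  ω_r=0, ω_c=1
ω_s = 1 − (73/19)(0−1) = 92/19
ω_s/ω_c = 92/19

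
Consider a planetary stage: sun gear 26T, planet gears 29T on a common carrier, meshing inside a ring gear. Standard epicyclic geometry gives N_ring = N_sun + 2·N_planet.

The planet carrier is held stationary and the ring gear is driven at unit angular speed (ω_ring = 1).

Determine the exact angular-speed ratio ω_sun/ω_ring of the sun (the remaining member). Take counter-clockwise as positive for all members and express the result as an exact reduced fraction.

-42/13

N_ring = 26 + 2·29 = 84
26(ω_s−ω_c) = −84(ω_r−ω_c),  ω_c=0, ω_r=1
ω_s = 0 − (84/26)(1−0) = -42/13
ω_s/ω_r = -42/13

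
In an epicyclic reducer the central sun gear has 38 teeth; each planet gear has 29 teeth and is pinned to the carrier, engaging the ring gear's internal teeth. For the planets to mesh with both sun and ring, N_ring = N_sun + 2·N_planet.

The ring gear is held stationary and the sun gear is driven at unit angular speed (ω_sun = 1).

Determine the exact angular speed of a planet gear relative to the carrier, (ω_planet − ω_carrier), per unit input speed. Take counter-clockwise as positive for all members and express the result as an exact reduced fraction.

N_ring = 38 + 2·29 = 96
38(ω_s−ω_c) = −96(ω_r−ω_c),  ω_r=0, ω_s=1
38(1−ω_c) = −96(0−ω_c)  ⇒  134ω_c = 38  ⇒  ω_c = 19/67
sun–planet: 38·(1−19/67) = −29·(ω_p−ω_c)  ⇒  ω_p−ω_c = −(38/29)·(48/67) = -1824/1943

-1824/1943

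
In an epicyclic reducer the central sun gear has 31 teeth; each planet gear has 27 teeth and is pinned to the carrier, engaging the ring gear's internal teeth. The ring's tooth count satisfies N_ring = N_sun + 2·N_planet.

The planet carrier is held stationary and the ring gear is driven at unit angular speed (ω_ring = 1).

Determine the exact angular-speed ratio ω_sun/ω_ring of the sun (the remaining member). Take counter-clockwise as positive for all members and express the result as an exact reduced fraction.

N_ring = 31 + 2·27 = 85
31(ω_s−ω_c) = −85(ω_r−ω_c),  ω_c=0, ω_r=1
ω_s = 0 − (85/31)(1−0) = -85/31
ω_s/ω_r = -85/31

-85/31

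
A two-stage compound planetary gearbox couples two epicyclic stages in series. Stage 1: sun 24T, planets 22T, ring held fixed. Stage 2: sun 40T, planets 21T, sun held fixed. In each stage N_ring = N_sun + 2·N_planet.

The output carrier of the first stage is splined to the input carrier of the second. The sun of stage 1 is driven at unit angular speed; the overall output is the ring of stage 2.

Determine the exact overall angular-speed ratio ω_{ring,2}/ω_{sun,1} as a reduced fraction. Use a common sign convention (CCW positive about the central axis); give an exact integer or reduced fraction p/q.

Stage 1: N_ring = 24 + 2·22 = 68
Stage 1: 24(ω_s−ω_c) = −68(ω_r−ω_c),  ω_r=0, ω_s=1
Stage 1: 24(1−ω_c) = −68(0−ω_c)  ⇒  92ω_c = 24  ⇒  ω_c = 6/23
  ⇒ ω_c¹/ω_s¹ = 6/23
Stage 2: N_ring = 40 + 2·21 = 82
Stage 2: 40(ω_s−ω_c) = −82(ω_r−ω_c),  ω_s=0, ω_c=1
Stage 2: ω_r = 1 − (40/82)(0−1) = 61/41
  ⇒ ω_r²/ω_c² = 61/41
Coupling ω_c² = ω_c¹ ⇒ overall = 6/23 × 61/41 = 366/943

366/943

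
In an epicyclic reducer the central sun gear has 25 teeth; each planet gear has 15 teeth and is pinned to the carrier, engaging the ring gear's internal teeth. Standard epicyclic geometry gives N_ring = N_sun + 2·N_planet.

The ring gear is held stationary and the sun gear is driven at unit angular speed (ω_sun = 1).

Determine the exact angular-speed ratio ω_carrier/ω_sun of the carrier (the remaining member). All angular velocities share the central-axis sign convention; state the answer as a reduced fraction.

N_ring = 25 + 2·15 = 55
25(ω_s−ω_c) = −55(ω_r−ω_c),  ω_r=0, ω_s=1
25(1−ω_c) = −55(0−ω_c)  ⇒  80ω_c = 25  ⇒  ω_c = 5/16
ω_c/ω_s = 5/16

5/16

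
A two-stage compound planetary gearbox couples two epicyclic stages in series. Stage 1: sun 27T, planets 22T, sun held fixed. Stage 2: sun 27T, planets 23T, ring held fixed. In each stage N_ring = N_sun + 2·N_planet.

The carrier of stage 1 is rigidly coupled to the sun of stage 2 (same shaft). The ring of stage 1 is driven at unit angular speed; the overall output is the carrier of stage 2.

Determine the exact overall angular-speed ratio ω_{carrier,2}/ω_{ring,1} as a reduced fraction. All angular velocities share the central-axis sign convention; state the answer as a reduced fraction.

1917/9800

Stage 1: N_ring = 27 + 2·22 = 71
Stage 1: 27(ω_s−ω_c) = −71(ω_r−ω_c),  ω_s=0, ω_r=1
Stage 1: 27(0−ω_c) = −71(1−ω_c)  ⇒  98ω_c = 71  ⇒  ω_c = 71/98
  ⇒ ω_c¹/ω_r¹ = 71/98
Stage 2: N_ring = 27 + 2·23 = 73
Stage 2: 27(ω_s−ω_c) = −73(ω_r−ω_c),  ω_r=0, ω_s=1
Stage 2: 27(1−ω_c) = −73(0−ω_c)  ⇒  100ω_c = 27  ⇒  ω_c = 27/100
  ⇒ ω_c²/ω_s² = 27/100
Coupling ω_s² = ω_c¹ ⇒ overall = 71/98 × 27/100 = 1917/9800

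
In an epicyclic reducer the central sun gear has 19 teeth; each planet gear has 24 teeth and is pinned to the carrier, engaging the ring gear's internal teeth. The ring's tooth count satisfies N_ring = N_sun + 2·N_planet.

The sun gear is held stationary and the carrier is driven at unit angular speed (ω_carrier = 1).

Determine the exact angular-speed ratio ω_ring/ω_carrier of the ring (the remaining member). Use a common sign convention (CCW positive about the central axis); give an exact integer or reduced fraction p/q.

N_ring = 19 + 2·24 = 67
19(ω_s−ω_c) = −67(ω_r−ω_c),  ω_s=0, ω_c=1
ω_r = 1 − (19/67)(0−1) = 86/67
ω_r/ω_c = 86/67

86/67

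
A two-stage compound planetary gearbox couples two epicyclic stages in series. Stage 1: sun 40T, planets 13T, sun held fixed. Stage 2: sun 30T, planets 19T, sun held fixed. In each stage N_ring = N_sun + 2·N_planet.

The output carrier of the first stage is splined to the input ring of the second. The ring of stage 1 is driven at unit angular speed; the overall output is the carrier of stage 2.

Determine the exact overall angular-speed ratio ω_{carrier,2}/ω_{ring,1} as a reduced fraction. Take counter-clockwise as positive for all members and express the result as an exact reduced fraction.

1122/2597

Stage 1: N_ring = 40 + 2·13 = 66
Stage 1: 40(ω_s−ω_c) = −66(ω_r−ω_c),  ω_s=0, ω_r=1
Stage 1: 40(0−ω_c) = −66(1−ω_c)  ⇒  106ω_c = 66  ⇒  ω_c = 33/53
  ⇒ ω_c¹/ω_r¹ = 33/53
Stage 2: N_ring = 30 + 2·19 = 68
Stage 2: 30(ω_s−ω_c) = −68(ω_r−ω_c),  ω_s=0, ω_r=1
Stage 2: 30(0−ω_c) = −68(1−ω_c)  ⇒  98ω_c = 68  ⇒  ω_c = 34/49
  ⇒ ω_c²/ω_r² = 34/49
Coupling ω_r² = ω_c¹ ⇒ overall = 33/53 × 34/49 = 1122/2597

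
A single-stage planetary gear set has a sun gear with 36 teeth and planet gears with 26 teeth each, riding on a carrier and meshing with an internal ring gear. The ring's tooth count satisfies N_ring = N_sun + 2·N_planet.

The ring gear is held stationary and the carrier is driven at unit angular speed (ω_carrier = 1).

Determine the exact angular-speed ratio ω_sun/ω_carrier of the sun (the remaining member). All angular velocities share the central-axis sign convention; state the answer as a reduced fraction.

31/9

N_ring = 36 + 2·26 = 88
36(ω_s−ω_c) = −88(ω_r−ω_c),  ω_r=0, ω_c=1
ω_s = 1 − (88/36)(0−1) = 31/9
ω_s/ω_c = 31/9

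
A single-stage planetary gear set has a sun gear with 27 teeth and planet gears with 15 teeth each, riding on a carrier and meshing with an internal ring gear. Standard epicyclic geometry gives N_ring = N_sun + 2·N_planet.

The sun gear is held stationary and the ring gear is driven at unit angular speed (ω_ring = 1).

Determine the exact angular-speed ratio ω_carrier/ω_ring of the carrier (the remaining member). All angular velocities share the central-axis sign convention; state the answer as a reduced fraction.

19/28

N_ring = 27 + 2·15 = 57
27(ω_s−ω_c) = −57(ω_r−ω_c),  ω_s=0, ω_r=1
27(0−ω_c) = −57(1−ω_c)  ⇒  84ω_c = 57  ⇒  ω_c = 19/28
ω_c/ω_r = 19/28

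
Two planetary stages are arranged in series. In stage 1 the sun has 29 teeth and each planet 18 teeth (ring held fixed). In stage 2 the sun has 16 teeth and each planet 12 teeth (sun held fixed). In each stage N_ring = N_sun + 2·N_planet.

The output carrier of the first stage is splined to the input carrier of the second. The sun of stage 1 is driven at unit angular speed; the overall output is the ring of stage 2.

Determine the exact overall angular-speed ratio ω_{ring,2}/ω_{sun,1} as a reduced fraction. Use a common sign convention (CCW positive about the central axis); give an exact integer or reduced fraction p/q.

Stage 1: N_ring = 29 + 2·18 = 65
Stage 1: 29(ω_s−ω_c) = −65(ω_r−ω_c),  ω_r=0, ω_s=1
Stage 1: 29(1−ω_c) = −65(0−ω_c)  ⇒  94ω_c = 29  ⇒  ω_c = 29/94
  ⇒ ω_c¹/ω_s¹ = 29/94
Stage 2: N_ring = 16 + 2·12 = 40
Stage 2: 16(ω_s−ω_c) = −40(ω_r−ω_c),  ω_s=0, ω_c=1
Stage 2: ω_r = 1 − (16/40)(0−1) = 7/5
  ⇒ ω_r²/ω_c² = 7/5
Coupling ω_c² = ω_c¹ ⇒ overall = 29/94 × 7/5 = 203/470

203/470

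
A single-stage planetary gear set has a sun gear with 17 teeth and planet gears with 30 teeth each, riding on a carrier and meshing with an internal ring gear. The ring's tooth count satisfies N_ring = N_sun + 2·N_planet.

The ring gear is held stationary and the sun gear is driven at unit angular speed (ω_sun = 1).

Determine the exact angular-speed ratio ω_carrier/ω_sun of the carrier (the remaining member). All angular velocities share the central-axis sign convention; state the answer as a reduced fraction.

N_ring = 17 + 2·30 = 77
17(ω_s−ω_c) = −77(ω_r−ω_c),  ω_r=0, ω_s=1
17(1−ω_c) = −77(0−ω_c)  ⇒  94ω_c = 17  ⇒  ω_c = 17/94
ω_c/ω_s = 17/94

17/94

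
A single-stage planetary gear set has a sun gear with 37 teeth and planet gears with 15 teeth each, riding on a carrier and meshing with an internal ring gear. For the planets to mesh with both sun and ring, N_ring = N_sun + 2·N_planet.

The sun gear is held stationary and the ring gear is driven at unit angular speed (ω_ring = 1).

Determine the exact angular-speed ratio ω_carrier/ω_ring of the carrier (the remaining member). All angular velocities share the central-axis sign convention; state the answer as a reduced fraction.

N_ring = 37 + 2·15 = 67
37(ω_s−ω_c) = −67(ω_r−ω_c),  ω_s=0, ω_r=1
37(0−ω_c) = −67(1−ω_c)  ⇒  104ω_c = 67  ⇒  ω_c = 67/104
ω_c/ω_r = 67/104

67/104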